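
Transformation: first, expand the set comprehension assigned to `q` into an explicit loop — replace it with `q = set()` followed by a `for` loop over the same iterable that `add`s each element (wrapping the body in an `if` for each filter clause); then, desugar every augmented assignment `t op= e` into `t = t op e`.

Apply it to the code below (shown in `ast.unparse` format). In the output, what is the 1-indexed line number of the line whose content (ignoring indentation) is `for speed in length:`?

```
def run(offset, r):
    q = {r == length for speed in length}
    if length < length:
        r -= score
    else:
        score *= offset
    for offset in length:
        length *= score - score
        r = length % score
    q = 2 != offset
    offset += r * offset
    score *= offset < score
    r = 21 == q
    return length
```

3

Transformed code:
def run(offset, r):
    q = set()
    for speed in length:
        q.add(r == length)
    if length < length:
        r = r - score
    else:
        score = score * offset
    for offset in length:
        length = length * (score - score)
        r = length % score
    q = 2 != offset
    offset = offset + r * offset
    score = score * (offset < score)
    r = 21 == q
    return length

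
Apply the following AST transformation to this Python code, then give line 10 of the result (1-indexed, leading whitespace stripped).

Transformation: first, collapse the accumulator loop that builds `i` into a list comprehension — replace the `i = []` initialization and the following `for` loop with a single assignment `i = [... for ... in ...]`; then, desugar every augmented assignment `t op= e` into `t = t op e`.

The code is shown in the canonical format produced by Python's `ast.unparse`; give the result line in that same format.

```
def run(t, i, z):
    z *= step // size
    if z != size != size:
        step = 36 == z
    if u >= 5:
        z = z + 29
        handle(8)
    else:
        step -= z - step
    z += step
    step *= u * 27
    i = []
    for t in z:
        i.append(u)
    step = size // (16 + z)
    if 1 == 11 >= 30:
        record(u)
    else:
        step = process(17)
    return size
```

Transformed code:
def run(t, i, z):
    z = z * (step // size)
    if z != size != size:
        step = 36 == z
    if u >= 5:
        z = z + 29
        handle(8)
    else:
        step = step - (z - step)
    z = z + step
    step = step * (u * 27)
    i = [u for t in z]
    step = size // (16 + z)
    if 1 == 11 >= 30:
        record(u)
    else:
        step = process(17)
    return size

z = z + step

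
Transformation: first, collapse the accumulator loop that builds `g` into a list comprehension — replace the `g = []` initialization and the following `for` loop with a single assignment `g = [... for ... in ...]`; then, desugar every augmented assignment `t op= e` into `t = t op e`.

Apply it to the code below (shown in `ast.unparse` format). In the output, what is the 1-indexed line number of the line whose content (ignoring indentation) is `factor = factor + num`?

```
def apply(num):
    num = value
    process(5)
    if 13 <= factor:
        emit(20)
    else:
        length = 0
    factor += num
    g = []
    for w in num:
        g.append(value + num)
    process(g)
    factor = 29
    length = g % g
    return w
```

8

Transformed code:
def apply(num):
    num = value
    process(5)
    if 13 <= factor:
        emit(20)
    else:
        length = 0
    factor = factor + num
    g = [value + num for w in num]
    process(g)
    factor = 29
    length = g % g
    return w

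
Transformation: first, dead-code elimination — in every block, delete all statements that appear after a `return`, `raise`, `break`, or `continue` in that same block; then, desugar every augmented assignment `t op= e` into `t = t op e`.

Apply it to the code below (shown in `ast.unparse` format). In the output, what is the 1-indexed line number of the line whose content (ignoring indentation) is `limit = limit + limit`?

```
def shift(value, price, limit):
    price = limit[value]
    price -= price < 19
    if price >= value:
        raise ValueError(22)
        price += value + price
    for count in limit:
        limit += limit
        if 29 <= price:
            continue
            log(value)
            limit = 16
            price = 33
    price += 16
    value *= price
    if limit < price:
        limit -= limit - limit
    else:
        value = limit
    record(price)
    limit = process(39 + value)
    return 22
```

7

Transformed code:
def shift(value, price, limit):
    price = limit[value]
    price = price - (price < 19)
    if price >= value:
        raise ValueError(22)
    for count in limit:
        limit = limit + limit
        if 29 <= price:
            continue
    price = price + 16
    value = value * price
    if limit < price:
        limit = limit - (limit - limit)
    else:
        value = limit
    record(price)
    limit = process(39 + value)
    return 22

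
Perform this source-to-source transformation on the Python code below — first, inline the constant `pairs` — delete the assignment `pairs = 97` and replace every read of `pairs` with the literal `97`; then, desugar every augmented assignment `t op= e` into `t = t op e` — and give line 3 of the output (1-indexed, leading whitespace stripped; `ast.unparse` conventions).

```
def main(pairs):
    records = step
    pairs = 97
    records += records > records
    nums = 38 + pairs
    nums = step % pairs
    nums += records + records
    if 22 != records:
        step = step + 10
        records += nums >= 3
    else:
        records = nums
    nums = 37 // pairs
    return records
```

Transformed code:
def main(pairs):
    records = step
    records = records + (records > records)
    nums = 38 + 97
    nums = step % 97
    nums = nums + (records + records)
    if 22 != records:
        step = step + 10
        records = records + (nums >= 3)
    else:
        records = nums
    nums = 37 // 97
    return records

records = records + (records > records)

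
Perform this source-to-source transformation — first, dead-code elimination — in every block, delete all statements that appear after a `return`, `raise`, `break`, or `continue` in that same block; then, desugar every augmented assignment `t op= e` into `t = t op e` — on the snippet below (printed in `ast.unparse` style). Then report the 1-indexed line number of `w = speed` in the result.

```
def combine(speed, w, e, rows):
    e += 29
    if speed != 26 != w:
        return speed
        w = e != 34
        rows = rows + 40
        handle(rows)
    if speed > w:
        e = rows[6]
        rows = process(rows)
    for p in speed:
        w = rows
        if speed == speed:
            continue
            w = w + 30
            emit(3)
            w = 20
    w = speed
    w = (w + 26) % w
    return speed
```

Transformed code:
def combine(speed, w, e, rows):
    e = e + 29
    if speed != 26 != w:
        return speed
    if speed > w:
        e = rows[6]
        rows = process(rows)
    for p in speed:
        w = rows
        if speed == speed:
            continue
    w = speed
    w = (w + 26) % w
    return speed

12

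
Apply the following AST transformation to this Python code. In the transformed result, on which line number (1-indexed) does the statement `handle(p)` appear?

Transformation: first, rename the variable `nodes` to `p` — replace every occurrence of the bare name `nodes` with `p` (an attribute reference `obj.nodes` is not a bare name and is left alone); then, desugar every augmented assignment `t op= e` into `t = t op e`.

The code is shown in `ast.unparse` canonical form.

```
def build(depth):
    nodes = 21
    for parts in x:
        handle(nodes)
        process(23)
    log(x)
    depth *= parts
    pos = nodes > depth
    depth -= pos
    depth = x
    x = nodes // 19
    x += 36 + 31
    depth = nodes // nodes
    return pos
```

Transformed code:
def build(depth):
    p = 21
    for parts in x:
        handle(p)
        process(23)
    log(x)
    depth = depth * parts
    pos = p > depth
    depth = depth - pos
    depth = x
    x = p // 19
    x = x + (36 + 31)
    depth = p // p
    return pos

4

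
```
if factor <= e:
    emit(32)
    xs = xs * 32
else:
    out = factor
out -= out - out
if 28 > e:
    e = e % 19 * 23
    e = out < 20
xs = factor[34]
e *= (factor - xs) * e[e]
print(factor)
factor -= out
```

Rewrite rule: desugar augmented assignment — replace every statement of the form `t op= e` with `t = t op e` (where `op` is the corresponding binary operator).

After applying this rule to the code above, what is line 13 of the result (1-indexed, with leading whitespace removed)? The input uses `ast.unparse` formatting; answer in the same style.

Transformed code:
if factor <= e:
    emit(32)
    xs = xs * 32
else:
    out = factor
out = out - (out - out)
if 28 > e:
    e = e % 19 * 23
    e = out < 20
xs = factor[34]
e = e * ((factor - xs) * e[e])
print(factor)
factor = factor - out

factor = factor - out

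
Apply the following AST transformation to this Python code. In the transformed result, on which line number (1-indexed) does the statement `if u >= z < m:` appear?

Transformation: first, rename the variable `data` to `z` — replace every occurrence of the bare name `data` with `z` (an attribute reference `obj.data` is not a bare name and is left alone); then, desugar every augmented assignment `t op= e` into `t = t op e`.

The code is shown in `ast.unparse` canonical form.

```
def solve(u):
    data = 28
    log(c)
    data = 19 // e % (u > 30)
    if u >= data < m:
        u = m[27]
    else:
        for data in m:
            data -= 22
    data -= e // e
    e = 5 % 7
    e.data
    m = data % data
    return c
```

5

Transformed code:
def solve(u):
    z = 28
    log(c)
    z = 19 // e % (u > 30)
    if u >= z < m:
        u = m[27]
    else:
        for z in m:
            z = z - 22
    z = z - e // e
    e = 5 % 7
    e.data
    m = z % z
    return c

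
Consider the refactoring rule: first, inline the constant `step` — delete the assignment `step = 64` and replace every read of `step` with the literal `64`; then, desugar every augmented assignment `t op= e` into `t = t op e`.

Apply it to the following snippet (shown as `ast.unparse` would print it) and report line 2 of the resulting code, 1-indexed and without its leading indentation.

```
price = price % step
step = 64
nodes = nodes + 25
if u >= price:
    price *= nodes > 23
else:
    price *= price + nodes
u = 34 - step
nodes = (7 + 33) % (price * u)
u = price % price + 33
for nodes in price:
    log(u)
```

nodes = nodes + 25

Transformed code:
price = price % 64
nodes = nodes + 25
if u >= price:
    price = price * (nodes > 23)
else:
    price = price * (price + nodes)
u = 34 - 64
nodes = (7 + 33) % (price * u)
u = price % price + 33
for nodes in price:
    log(u)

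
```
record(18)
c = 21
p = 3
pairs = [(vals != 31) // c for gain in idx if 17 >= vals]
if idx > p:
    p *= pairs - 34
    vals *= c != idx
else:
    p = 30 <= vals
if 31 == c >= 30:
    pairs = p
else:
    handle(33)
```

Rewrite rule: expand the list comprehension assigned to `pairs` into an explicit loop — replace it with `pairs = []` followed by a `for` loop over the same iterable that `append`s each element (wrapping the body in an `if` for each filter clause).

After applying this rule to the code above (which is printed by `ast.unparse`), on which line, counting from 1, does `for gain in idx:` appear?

Transformed code:
record(18)
c = 21
p = 3
pairs = []
for gain in idx:
    if 17 >= vals:
        pairs.append((vals != 31) // c)
if idx > p:
    p *= pairs - 34
    vals *= c != idx
else:
    p = 30 <= vals
if 31 == c >= 30:
    pairs = p
else:
    handle(33)

5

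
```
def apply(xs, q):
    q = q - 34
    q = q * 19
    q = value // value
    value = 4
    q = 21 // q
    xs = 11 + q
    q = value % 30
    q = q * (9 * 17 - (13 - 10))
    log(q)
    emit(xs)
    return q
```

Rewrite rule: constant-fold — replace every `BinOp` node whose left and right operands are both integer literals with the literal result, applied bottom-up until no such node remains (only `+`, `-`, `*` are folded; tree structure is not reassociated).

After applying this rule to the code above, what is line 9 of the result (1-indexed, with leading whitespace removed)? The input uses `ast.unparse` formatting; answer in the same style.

q = q * 150

Transformed code:
def apply(xs, q):
    q = q - 34
    q = q * 19
    q = value // value
    value = 4
    q = 21 // q
    xs = 11 + q
    q = value % 30
    q = q * 150
    log(q)
    emit(xs)
    return q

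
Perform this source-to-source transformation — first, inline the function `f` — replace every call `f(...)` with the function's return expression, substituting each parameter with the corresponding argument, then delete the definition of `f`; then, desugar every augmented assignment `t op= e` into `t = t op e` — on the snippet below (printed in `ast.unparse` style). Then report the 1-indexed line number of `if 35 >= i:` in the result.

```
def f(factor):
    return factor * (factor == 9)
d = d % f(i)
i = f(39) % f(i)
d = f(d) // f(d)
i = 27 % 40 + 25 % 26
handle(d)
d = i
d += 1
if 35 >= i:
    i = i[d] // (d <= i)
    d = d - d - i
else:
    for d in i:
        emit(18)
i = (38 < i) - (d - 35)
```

8

Transformed code:
d = d % (i * (i == 9))
i = 39 * (39 == 9) % (i * (i == 9))
d = d * (d == 9) // (d * (d == 9))
i = 27 % 40 + 25 % 26
handle(d)
d = i
d = d + 1
if 35 >= i:
    i = i[d] // (d <= i)
    d = d - d - i
else:
    for d in i:
        emit(18)
i = (38 < i) - (d - 35)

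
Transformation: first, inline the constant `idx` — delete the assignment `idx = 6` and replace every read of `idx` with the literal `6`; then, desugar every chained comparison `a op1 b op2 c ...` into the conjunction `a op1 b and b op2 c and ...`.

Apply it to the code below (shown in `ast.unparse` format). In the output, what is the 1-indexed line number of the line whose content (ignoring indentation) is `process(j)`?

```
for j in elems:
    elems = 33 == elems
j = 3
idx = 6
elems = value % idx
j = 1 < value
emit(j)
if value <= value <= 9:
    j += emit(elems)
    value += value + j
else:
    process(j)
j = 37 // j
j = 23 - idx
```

Transformed code:
for j in elems:
    elems = 33 == elems
j = 3
elems = value % 6
j = 1 < value
emit(j)
if value <= value and value <= 9:
    j += emit(elems)
    value += value + j
else:
    process(j)
j = 37 // j
j = 23 - 6

11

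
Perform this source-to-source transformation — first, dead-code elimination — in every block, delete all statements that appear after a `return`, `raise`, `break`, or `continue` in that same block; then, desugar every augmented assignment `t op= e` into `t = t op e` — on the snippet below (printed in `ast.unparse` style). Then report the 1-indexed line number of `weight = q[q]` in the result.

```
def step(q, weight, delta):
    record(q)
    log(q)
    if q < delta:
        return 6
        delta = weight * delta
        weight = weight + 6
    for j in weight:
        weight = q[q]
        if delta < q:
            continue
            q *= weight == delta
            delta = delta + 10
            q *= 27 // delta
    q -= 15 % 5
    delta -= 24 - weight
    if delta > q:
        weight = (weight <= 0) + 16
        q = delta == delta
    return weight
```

7

Transformed code:
def step(q, weight, delta):
    record(q)
    log(q)
    if q < delta:
        return 6
    for j in weight:
        weight = q[q]
        if delta < q:
            continue
    q = q - 15 % 5
    delta = delta - (24 - weight)
    if delta > q:
        weight = (weight <= 0) + 16
        q = delta == delta
    return weight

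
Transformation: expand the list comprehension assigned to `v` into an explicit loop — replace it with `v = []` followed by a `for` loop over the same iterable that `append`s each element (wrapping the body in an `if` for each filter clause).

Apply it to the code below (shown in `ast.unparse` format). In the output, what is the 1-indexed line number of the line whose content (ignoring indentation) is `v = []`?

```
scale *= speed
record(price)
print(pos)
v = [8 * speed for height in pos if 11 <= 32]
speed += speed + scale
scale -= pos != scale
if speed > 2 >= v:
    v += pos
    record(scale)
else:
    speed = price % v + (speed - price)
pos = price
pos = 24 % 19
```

4

Transformed code:
scale *= speed
record(price)
print(pos)
v = []
for height in pos:
    if 11 <= 32:
        v.append(8 * speed)
speed += speed + scale
scale -= pos != scale
if speed > 2 >= v:
    v += pos
    record(scale)
else:
    speed = price % v + (speed - price)
pos = price
pos = 24 % 19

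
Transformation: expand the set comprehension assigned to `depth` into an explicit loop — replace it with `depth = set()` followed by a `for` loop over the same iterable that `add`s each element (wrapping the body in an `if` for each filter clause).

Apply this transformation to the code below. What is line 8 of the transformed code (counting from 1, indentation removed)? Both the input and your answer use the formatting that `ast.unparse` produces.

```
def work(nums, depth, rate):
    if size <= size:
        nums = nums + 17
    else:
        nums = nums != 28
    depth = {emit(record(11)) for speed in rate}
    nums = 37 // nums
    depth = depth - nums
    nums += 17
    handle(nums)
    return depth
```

Transformed code:
def work(nums, depth, rate):
    if size <= size:
        nums = nums + 17
    else:
        nums = nums != 28
    depth = set()
    for speed in rate:
        depth.add(emit(record(11)))
    nums = 37 // nums
    depth = depth - nums
    nums += 17
    handle(nums)
    return depth

depth.add(emit(record(11)))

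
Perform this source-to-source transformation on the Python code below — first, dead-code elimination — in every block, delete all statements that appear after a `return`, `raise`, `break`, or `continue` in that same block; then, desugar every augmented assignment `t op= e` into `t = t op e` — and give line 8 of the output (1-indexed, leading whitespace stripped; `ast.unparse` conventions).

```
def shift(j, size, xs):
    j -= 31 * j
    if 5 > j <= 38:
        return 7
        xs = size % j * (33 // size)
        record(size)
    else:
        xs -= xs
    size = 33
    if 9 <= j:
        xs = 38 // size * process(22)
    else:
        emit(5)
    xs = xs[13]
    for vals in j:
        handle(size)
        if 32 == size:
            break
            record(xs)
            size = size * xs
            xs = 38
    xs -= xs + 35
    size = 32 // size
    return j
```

if 9 <= j:

Transformed code:
def shift(j, size, xs):
    j = j - 31 * j
    if 5 > j <= 38:
        return 7
    else:
        xs = xs - xs
    size = 33
    if 9 <= j:
        xs = 38 // size * process(22)
    else:
        emit(5)
    xs = xs[13]
    for vals in j:
        handle(size)
        if 32 == size:
            break
    xs = xs - (xs + 35)
    size = 32 // size
    return j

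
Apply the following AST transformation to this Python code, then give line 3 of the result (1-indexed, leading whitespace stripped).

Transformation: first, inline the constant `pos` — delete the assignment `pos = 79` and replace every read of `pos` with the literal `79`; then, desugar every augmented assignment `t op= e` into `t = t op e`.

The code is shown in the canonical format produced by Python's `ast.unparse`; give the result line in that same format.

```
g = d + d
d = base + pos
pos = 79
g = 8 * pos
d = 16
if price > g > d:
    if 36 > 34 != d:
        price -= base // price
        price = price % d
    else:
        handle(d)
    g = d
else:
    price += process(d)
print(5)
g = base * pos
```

Transformed code:
g = d + d
d = base + 79
g = 8 * 79
d = 16
if price > g > d:
    if 36 > 34 != d:
        price = price - base // price
        price = price % d
    else:
        handle(d)
    g = d
else:
    price = price + process(d)
print(5)
g = base * 79

g = 8 * 79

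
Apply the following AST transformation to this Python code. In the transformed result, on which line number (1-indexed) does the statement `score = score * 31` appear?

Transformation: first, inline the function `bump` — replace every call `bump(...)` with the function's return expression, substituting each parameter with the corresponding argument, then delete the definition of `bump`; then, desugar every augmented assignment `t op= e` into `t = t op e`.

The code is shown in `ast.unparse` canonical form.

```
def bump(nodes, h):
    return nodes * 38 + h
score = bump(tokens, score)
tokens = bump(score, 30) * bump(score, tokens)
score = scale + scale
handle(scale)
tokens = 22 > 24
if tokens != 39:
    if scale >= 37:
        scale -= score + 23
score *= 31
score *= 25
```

Transformed code:
score = tokens * 38 + score
tokens = (score * 38 + 30) * (score * 38 + tokens)
score = scale + scale
handle(scale)
tokens = 22 > 24
if tokens != 39:
    if scale >= 37:
        scale = scale - (score + 23)
score = score * 31
score = score * 25

9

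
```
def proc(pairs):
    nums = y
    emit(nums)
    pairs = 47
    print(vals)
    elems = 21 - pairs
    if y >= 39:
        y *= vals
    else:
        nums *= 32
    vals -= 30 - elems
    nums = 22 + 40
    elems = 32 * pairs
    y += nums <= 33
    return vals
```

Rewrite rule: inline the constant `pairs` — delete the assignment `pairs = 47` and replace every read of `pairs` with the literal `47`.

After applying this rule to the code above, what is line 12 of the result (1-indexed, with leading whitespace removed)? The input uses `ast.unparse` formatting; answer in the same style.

elems = 32 * 47

Transformed code:
def proc(pairs):
    nums = y
    emit(nums)
    print(vals)
    elems = 21 - 47
    if y >= 39:
        y *= vals
    else:
        nums *= 32
    vals -= 30 - elems
    nums = 22 + 40
    elems = 32 * 47
    y += nums <= 33
    return vals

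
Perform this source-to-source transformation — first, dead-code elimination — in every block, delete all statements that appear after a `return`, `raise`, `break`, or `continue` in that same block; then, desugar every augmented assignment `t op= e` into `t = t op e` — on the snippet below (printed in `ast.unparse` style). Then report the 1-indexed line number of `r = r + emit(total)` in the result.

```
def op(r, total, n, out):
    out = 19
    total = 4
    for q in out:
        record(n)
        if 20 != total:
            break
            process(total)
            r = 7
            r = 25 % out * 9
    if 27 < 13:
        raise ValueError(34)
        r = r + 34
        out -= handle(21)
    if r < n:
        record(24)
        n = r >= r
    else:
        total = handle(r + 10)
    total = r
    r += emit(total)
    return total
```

Transformed code:
def op(r, total, n, out):
    out = 19
    total = 4
    for q in out:
        record(n)
        if 20 != total:
            break
    if 27 < 13:
        raise ValueError(34)
    if r < n:
        record(24)
        n = r >= r
    else:
        total = handle(r + 10)
    total = r
    r = r + emit(total)
    return total

16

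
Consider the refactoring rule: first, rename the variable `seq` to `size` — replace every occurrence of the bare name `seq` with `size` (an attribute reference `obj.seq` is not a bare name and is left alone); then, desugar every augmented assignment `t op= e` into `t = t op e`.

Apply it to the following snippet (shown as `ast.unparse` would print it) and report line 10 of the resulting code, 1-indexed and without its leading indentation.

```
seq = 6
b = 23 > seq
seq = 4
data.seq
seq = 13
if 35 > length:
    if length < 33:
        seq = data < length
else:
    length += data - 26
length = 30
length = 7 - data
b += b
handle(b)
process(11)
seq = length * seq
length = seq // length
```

length = length + (data - 26)

Transformed code:
size = 6
b = 23 > size
size = 4
data.seq
size = 13
if 35 > length:
    if length < 33:
        size = data < length
else:
    length = length + (data - 26)
length = 30
length = 7 - data
b = b + b
handle(b)
process(11)
size = length * size
length = size // length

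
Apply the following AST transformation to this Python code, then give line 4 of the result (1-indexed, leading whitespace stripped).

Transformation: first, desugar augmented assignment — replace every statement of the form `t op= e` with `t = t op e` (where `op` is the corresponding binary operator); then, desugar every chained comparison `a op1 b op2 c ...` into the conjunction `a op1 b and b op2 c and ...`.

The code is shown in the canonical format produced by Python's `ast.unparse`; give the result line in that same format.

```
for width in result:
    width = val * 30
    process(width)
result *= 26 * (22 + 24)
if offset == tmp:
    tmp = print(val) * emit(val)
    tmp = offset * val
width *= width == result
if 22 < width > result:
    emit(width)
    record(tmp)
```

result = result * (26 * (22 + 24))

Transformed code:
for width in result:
    width = val * 30
    process(width)
result = result * (26 * (22 + 24))
if offset == tmp:
    tmp = print(val) * emit(val)
    tmp = offset * val
width = width * (width == result)
if 22 < width and width > result:
    emit(width)
    record(tmp)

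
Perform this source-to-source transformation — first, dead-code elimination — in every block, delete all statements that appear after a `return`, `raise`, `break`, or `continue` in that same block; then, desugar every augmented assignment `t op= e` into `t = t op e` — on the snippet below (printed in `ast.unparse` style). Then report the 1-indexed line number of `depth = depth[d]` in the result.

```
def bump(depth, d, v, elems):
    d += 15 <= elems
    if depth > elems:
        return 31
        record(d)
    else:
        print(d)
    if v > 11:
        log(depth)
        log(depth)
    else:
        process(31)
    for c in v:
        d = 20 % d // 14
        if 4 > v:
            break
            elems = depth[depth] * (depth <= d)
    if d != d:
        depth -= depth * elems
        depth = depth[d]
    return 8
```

18

Transformed code:
def bump(depth, d, v, elems):
    d = d + (15 <= elems)
    if depth > elems:
        return 31
    else:
        print(d)
    if v > 11:
        log(depth)
        log(depth)
    else:
        process(31)
    for c in v:
        d = 20 % d // 14
        if 4 > v:
            break
    if d != d:
        depth = depth - depth * elems
        depth = depth[d]
    return 8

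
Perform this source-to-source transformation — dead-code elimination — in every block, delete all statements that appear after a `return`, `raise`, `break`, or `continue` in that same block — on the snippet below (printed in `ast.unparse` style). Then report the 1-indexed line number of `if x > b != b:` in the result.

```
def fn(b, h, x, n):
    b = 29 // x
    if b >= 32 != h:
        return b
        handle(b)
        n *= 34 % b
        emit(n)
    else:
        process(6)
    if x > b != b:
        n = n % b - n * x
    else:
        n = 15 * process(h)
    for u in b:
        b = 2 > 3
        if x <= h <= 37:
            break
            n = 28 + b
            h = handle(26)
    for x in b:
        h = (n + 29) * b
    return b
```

7

Transformed code:
def fn(b, h, x, n):
    b = 29 // x
    if b >= 32 != h:
        return b
    else:
        process(6)
    if x > b != b:
        n = n % b - n * x
    else:
        n = 15 * process(h)
    for u in b:
        b = 2 > 3
        if x <= h <= 37:
            break
    for x in b:
        h = (n + 29) * b
    return b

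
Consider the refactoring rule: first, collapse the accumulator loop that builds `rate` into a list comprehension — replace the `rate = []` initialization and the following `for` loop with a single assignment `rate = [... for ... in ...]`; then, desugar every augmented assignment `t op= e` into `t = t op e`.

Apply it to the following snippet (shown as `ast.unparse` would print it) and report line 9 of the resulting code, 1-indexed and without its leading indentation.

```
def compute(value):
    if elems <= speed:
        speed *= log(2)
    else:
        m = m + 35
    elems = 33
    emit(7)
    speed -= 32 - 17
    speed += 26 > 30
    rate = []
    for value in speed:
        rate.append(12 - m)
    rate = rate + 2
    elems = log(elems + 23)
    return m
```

Transformed code:
def compute(value):
    if elems <= speed:
        speed = speed * log(2)
    else:
        m = m + 35
    elems = 33
    emit(7)
    speed = speed - (32 - 17)
    speed = speed + (26 > 30)
    rate = [12 - m for value in speed]
    rate = rate + 2
    elems = log(elems + 23)
    return m

speed = speed + (26 > 30)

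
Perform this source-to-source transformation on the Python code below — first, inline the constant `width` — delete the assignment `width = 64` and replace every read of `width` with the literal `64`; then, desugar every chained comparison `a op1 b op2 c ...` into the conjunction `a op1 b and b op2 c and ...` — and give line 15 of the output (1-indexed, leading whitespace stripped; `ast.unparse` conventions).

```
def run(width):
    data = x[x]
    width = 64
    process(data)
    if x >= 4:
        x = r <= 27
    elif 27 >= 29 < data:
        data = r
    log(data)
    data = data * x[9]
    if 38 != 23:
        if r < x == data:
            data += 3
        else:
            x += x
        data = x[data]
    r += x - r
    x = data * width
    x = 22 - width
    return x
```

Transformed code:
def run(width):
    data = x[x]
    process(data)
    if x >= 4:
        x = r <= 27
    elif 27 >= 29 and 29 < data:
        data = r
    log(data)
    data = data * x[9]
    if 38 != 23:
        if r < x and x == data:
            data += 3
        else:
            x += x
        data = x[data]
    r += x - r
    x = data * 64
    x = 22 - 64
    return x

data = x[data]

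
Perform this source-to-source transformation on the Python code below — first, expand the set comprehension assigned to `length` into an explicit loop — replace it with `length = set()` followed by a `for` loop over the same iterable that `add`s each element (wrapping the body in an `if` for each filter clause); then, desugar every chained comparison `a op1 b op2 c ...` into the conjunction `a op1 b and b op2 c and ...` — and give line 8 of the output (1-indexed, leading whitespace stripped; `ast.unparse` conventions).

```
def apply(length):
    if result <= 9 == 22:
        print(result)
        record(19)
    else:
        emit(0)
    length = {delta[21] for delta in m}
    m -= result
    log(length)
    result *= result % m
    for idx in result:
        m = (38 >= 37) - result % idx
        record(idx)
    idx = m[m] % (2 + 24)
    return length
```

Transformed code:
def apply(length):
    if result <= 9 and 9 == 22:
        print(result)
        record(19)
    else:
        emit(0)
    length = set()
    for delta in m:
        length.add(delta[21])
    m -= result
    log(length)
    result *= result % m
    for idx in result:
        m = (38 >= 37) - result % idx
        record(idx)
    idx = m[m] % (2 + 24)
    return length

for delta in m:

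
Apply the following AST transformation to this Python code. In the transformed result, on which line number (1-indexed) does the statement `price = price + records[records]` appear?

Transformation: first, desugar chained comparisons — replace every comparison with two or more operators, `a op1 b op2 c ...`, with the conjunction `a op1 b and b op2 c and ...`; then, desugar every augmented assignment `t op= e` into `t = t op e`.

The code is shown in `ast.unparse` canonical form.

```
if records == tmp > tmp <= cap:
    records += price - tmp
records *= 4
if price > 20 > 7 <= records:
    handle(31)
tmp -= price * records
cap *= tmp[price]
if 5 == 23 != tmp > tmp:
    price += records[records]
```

9

Transformed code:
if records == tmp and tmp > tmp and (tmp <= cap):
    records = records + (price - tmp)
records = records * 4
if price > 20 and 20 > 7 and (7 <= records):
    handle(31)
tmp = tmp - price * records
cap = cap * tmp[price]
if 5 == 23 and 23 != tmp and (tmp > tmp):
    price = price + records[records]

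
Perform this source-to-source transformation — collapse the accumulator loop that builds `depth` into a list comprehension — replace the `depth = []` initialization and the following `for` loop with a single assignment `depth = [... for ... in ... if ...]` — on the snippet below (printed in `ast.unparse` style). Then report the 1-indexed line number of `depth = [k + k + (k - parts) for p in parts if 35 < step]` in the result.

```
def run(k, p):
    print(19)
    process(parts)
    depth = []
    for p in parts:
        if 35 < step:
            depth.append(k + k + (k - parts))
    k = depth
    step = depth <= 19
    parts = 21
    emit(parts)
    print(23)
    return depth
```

Transformed code:
def run(k, p):
    print(19)
    process(parts)
    depth = [k + k + (k - parts) for p in parts if 35 < step]
    k = depth
    step = depth <= 19
    parts = 21
    emit(parts)
    print(23)
    return depth

4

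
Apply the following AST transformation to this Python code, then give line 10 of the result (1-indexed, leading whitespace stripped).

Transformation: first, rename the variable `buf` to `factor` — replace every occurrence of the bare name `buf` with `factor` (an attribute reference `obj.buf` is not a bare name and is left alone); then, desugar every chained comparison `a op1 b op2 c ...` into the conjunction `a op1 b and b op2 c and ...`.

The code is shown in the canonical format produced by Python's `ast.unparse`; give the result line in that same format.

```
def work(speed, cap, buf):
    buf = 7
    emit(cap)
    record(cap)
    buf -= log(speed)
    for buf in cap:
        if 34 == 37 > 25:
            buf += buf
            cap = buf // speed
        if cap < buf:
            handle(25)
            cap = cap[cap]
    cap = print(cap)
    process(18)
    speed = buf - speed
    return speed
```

Transformed code:
def work(speed, cap, factor):
    factor = 7
    emit(cap)
    record(cap)
    factor -= log(speed)
    for factor in cap:
        if 34 == 37 and 37 > 25:
            factor += factor
            cap = factor // speed
        if cap < factor:
            handle(25)
            cap = cap[cap]
    cap = print(cap)
    process(18)
    speed = factor - speed
    return speed

if cap < factor:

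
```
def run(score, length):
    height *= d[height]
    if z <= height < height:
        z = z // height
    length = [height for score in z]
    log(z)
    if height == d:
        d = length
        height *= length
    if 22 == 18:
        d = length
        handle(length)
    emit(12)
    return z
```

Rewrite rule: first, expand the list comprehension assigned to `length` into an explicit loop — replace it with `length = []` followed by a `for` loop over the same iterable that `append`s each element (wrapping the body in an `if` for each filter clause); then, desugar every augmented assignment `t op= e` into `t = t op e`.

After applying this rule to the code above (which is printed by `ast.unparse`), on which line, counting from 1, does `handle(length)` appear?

14

Transformed code:
def run(score, length):
    height = height * d[height]
    if z <= height < height:
        z = z // height
    length = []
    for score in z:
        length.append(height)
    log(z)
    if height == d:
        d = length
        height = height * length
    if 22 == 18:
        d = length
        handle(length)
    emit(12)
    return z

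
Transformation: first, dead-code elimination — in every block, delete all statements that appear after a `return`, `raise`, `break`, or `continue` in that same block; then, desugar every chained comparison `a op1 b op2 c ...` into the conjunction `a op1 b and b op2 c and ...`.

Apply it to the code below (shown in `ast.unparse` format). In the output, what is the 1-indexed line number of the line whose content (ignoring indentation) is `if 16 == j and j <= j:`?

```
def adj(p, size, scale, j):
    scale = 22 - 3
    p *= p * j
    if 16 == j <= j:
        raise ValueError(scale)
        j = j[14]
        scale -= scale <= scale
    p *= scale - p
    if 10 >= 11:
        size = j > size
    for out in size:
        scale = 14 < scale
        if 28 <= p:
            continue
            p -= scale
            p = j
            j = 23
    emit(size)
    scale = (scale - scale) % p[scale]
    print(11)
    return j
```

Transformed code:
def adj(p, size, scale, j):
    scale = 22 - 3
    p *= p * j
    if 16 == j and j <= j:
        raise ValueError(scale)
    p *= scale - p
    if 10 >= 11:
        size = j > size
    for out in size:
        scale = 14 < scale
        if 28 <= p:
            continue
    emit(size)
    scale = (scale - scale) % p[scale]
    print(11)
    return j

4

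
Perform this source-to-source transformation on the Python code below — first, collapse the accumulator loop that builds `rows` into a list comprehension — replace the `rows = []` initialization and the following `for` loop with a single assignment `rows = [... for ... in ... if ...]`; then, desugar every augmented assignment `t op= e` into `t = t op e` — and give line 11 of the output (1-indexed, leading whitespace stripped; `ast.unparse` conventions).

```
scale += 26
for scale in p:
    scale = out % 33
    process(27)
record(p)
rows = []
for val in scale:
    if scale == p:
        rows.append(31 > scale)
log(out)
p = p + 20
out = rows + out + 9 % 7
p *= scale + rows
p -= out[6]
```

Transformed code:
scale = scale + 26
for scale in p:
    scale = out % 33
    process(27)
record(p)
rows = [31 > scale for val in scale if scale == p]
log(out)
p = p + 20
out = rows + out + 9 % 7
p = p * (scale + rows)
p = p - out[6]

p = p - out[6]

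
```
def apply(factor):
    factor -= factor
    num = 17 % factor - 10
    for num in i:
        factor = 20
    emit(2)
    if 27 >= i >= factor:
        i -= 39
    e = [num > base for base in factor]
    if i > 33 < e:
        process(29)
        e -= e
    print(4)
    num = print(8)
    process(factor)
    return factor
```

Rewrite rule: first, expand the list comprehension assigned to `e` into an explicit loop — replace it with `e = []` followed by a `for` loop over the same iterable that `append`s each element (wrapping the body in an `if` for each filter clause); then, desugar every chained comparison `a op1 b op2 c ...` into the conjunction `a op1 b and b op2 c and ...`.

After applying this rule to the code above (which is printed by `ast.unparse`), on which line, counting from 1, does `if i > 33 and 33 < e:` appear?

12

Transformed code:
def apply(factor):
    factor -= factor
    num = 17 % factor - 10
    for num in i:
        factor = 20
    emit(2)
    if 27 >= i and i >= factor:
        i -= 39
    e = []
    for base in factor:
        e.append(num > base)
    if i > 33 and 33 < e:
        process(29)
        e -= e
    print(4)
    num = print(8)
    process(factor)
    return factor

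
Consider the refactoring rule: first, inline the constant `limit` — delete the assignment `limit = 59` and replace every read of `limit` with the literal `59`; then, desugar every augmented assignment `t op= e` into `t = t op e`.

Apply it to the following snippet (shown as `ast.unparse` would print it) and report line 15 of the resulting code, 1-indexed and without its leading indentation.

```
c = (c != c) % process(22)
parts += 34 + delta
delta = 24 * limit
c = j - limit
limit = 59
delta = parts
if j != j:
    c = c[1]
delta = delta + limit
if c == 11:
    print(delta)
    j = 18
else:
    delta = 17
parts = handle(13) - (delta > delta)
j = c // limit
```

Transformed code:
c = (c != c) % process(22)
parts = parts + (34 + delta)
delta = 24 * 59
c = j - 59
delta = parts
if j != j:
    c = c[1]
delta = delta + 59
if c == 11:
    print(delta)
    j = 18
else:
    delta = 17
parts = handle(13) - (delta > delta)
j = c // 59

j = c // 59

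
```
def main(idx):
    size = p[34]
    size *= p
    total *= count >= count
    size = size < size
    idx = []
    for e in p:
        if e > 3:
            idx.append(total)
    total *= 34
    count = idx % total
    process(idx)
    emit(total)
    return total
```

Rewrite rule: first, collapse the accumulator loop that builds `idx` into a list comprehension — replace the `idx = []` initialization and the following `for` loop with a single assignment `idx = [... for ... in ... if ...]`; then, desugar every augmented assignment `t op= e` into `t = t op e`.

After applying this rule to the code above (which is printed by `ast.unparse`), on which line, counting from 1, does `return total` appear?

11

Transformed code:
def main(idx):
    size = p[34]
    size = size * p
    total = total * (count >= count)
    size = size < size
    idx = [total for e in p if e > 3]
    total = total * 34
    count = idx % total
    process(idx)
    emit(total)
    return total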